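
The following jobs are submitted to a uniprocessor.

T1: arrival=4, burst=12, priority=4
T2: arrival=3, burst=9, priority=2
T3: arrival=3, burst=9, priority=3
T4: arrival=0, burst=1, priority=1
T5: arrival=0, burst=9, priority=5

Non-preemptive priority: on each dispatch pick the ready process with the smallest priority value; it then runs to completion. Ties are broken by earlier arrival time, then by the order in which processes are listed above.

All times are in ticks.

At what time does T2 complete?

19

Schedule: | T4 0-1 | T5 1-10 | T2 10-19 | T3 19-28 | T1 28-40 |
Completion: T1=40  T2=19  T3=28  T4=1  T5=10
Turnaround (C−A): T1=36  T2=16  T3=25  T4=1  T5=10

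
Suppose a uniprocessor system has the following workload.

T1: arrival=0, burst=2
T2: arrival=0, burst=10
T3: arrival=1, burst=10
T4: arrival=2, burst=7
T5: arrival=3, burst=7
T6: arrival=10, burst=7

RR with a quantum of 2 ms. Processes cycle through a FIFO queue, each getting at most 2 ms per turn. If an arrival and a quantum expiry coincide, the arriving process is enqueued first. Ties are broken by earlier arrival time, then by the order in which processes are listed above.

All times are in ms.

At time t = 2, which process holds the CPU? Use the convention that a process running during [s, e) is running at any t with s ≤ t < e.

T2

Timeline: | T1 0-2 | T2 2-4 | T3 4-6 | T4 6-8 | T5 8-10 | T2 10-12 | T3 12-14 | T4 14-16 | T6 16-18 | T5 18-20 | T2 20-22 | T3 22-24 | T4 24-26 | T6 26-28 | T5 28-30 | T2 30-32 | T3 32-34 | T4 34-35 | T6 35-37 | T5 37-38 | T2 38-40 | T3 40-42 | T6 42-43 |
Completion: T1=2  T2=40  T3=42  T4=35  T5=38  T6=43
Turnaround (C−A): T1=2  T2=40  T3=41  T4=33  T5=35  T6=33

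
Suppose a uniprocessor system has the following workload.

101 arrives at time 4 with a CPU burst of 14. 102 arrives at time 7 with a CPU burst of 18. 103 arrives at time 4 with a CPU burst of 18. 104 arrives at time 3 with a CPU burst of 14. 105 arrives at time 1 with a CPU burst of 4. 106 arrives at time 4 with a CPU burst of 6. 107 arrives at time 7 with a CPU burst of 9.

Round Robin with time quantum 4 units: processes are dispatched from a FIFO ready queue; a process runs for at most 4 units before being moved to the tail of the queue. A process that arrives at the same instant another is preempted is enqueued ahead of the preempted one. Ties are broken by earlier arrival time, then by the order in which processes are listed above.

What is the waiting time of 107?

Timeline: | idle 0-1 | 105 1-5 | 104 5-9 | 101 9-13 | 103 13-17 | 106 17-21 | 102 21-25 | 107 25-29 | 104 29-33 | 101 33-37 | 103 37-41 | 106 41-43 | 102 43-47 | 107 47-51 | 104 51-55 | 101 55-59 | 103 59-63 | 102 63-67 | 107 67-68 | 104 68-70 | 101 70-72 | 103 72-76 | 102 76-80 | 103 80-82 | 102 82-84 |
Completion: 101=72  102=84  103=82  104=70  105=5  106=43  107=68
Waiting(107) = turnaround − burst = 61 − 9 = 52

52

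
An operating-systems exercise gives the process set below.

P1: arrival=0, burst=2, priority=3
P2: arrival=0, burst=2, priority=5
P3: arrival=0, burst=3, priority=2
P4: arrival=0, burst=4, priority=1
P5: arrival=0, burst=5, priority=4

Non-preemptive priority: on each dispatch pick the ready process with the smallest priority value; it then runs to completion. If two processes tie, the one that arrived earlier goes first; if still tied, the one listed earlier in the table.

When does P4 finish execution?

Schedule: | P4 0-4 | P3 4-7 | P1 7-9 | P5 9-14 | P2 14-16 |
Completion: P1=9  P2=16  P3=7  P4=4  P5=14
Turnaround (C−A): P1=9  P2=16  P3=7  P4=4  P5=14

4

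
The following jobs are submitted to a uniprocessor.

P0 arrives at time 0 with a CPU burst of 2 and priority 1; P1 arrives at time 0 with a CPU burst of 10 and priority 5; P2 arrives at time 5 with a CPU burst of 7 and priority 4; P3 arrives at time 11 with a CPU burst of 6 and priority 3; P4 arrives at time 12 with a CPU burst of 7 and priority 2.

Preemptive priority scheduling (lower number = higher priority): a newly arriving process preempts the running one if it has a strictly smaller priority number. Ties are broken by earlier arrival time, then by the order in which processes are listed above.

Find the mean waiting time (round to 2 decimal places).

8.40

Timeline: | P0 0-2 | P1 2-5 | P2 5-11 | P3 11-12 | P4 12-19 | P3 19-24 | P2 24-25 | P1 25-32 |
Completion: P0=2  P1=32  P2=25  P3=24  P4=19
Turnaround (C−A): P0=2  P1=32  P2=20  P3=13  P4=7
Waiting times: P0=0, P1=22, P2=13, P3=7, P4=0
Average waiting = (0+22+13+7+0) / 5 = 42/5 = 8.40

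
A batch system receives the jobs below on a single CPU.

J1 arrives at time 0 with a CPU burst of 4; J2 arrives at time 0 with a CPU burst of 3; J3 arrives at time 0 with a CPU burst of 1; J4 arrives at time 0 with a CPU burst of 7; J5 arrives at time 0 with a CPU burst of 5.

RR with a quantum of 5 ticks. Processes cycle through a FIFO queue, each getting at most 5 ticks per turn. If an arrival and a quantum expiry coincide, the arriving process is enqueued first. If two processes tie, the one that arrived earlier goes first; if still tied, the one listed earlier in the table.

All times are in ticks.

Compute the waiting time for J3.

7

Timeline: | J1 0-4 | J2 4-7 | J3 7-8 | J4 8-13 | J5 13-18 | J4 18-20 |
Completion: J1=4  J2=7  J3=8  J4=20  J5=18
Turnaround (C−A): J1=4  J2=7  J3=8  J4=20  J5=18
Waiting(J3) = turnaround − burst = 8 − 1 = 7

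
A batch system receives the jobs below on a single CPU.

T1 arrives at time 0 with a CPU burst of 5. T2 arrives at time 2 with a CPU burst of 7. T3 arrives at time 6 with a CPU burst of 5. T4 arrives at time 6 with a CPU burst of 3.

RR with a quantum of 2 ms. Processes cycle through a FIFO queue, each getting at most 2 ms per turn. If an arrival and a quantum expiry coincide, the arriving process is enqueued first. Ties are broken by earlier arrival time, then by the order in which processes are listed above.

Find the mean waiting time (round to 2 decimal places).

9.00

Schedule: | T1 0-2 | T2 2-4 | T1 4-6 | T2 6-8 | T3 8-10 | T4 10-12 | T1 12-13 | T2 13-15 | T3 15-17 | T4 17-18 | T2 18-19 | T3 19-20 |
Completion: T1=13  T2=19  T3=20  T4=18
Turnaround (C−A): T1=13  T2=17  T3=14  T4=12
Waiting times: T1=8, T2=10, T3=9, T4=9
Average waiting = (8+10+9+9) / 4 = 36/4 = 9.00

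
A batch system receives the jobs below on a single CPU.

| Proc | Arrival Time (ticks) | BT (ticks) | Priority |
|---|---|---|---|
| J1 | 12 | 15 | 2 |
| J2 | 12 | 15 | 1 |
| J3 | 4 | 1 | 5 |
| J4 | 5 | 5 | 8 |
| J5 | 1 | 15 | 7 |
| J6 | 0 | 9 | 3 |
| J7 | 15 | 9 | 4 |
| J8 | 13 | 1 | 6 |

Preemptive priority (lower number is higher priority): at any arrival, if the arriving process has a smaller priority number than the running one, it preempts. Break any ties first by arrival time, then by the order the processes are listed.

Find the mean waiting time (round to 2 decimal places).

Schedule: | J6 0-9 | J3 9-10 | J5 10-12 | J2 12-27 | J1 27-42 | J7 42-51 | J8 51-52 | J5 52-65 | J4 65-70 |
Completion: J1=42  J2=27  J3=10  J4=70  J5=65  J6=9  J7=51  J8=52
Waiting times: J1=15, J2=0, J3=5, J4=60, J5=49, J6=0, J7=27, J8=38
Average waiting = (15+0+5+60+49+0+27+38) / 8 = 194/8 = 24.25

24.25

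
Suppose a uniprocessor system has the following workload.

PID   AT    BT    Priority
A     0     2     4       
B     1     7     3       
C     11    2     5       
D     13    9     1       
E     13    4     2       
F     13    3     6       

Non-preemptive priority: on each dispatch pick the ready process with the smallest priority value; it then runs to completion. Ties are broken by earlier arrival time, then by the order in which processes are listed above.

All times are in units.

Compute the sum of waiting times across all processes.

Timeline: | A 0-2 | B 2-9 | idle 9-11 | C 11-13 | D 13-22 | E 22-26 | F 26-29 |
Completion: A=2  B=9  C=13  D=22  E=26  F=29
Turnaround (C−A): A=2  B=8  C=2  D=9  E=13  F=16
Waiting = turnaround − burst: A=0, B=1, C=0, D=0, E=9, F=13
Total waiting = 0 + 1 + 0 + 0 + 9 + 13 = 23

23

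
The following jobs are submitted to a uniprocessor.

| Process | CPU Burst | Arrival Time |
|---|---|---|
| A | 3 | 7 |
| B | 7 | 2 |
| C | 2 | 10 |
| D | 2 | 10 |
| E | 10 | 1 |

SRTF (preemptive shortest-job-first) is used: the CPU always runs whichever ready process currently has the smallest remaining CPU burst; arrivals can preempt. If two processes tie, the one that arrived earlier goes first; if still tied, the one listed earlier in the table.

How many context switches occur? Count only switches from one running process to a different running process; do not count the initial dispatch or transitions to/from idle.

5

Schedule: | idle 0-1 | E 1-2 | B 2-9 | A 9-12 | C 12-14 | D 14-16 | E 16-25 |
Completion: A=12  B=9  C=14  D=16  E=25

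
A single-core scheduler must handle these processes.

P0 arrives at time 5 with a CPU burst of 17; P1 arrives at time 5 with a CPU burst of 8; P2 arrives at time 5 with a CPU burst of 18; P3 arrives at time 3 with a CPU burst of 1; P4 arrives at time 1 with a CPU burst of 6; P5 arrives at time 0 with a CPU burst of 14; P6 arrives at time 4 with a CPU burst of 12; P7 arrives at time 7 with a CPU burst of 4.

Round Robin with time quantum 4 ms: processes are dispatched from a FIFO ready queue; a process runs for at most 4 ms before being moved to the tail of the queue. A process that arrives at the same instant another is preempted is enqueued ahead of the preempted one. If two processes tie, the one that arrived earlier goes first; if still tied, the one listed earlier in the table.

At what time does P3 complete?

Gantt: | P5 0-4 | P4 4-8 | P3 8-9 | P6 9-13 | P5 13-17 | P0 17-21 | P1 21-25 | P2 25-29 | P7 29-33 | P4 33-35 | P6 35-39 | P5 39-43 | P0 43-47 | P1 47-51 | P2 51-55 | P6 55-59 | P5 59-61 | P0 61-65 | P2 65-69 | P0 69-73 | P2 73-77 | P0 77-78 | P2 78-80 |
Completion: P0=78  P1=51  P2=80  P3=9  P4=35  P5=61  P6=59  P7=33

9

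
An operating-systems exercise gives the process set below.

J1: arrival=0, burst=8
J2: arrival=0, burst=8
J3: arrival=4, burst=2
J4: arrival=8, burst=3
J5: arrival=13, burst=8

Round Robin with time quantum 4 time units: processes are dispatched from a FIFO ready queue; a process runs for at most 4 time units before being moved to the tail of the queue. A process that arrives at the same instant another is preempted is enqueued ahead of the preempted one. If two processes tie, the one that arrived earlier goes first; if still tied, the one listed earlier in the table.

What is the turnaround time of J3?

6

Timeline: | J1 0-4 | J2 4-8 | J3 8-10 | J1 10-14 | J4 14-17 | J2 17-21 | J5 21-29 |
Completion: J1=14  J2=21  J3=10  J4=17  J5=29
Turnaround(J3) = completion − arrival = 10 − 4 = 6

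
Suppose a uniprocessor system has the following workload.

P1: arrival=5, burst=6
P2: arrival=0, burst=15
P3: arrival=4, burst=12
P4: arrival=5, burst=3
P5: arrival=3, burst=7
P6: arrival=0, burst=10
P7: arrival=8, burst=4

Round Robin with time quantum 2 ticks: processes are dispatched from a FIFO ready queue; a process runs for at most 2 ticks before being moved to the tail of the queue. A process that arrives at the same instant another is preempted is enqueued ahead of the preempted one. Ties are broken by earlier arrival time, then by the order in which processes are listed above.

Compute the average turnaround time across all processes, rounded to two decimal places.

Timeline: | P2 0-2 | P6 2-4 | P2 4-6 | P5 6-8 | P3 8-10 | P6 10-12 | P1 12-14 | P4 14-16 | P2 16-18 | P7 18-20 | P5 20-22 | P3 22-24 | P6 24-26 | P1 26-28 | P4 28-29 | P2 29-31 | P7 31-33 | P5 33-35 | P3 35-37 | P6 37-39 | P1 39-41 | P2 41-43 | P5 43-44 | P3 44-46 | P6 46-48 | P2 48-50 | P3 50-52 | P2 52-54 | P3 54-56 | P2 56-57 |
Completion: P1=41  P2=57  P3=56  P4=29  P5=44  P6=48  P7=33
Turnaround (C−A): P1=36  P2=57  P3=52  P4=24  P5=41  P6=48  P7=25
Turnaround times: P1=36, P2=57, P3=52, P4=24, P5=41, P6=48, P7=25
Average turnaround = (36+57+52+24+41+48+25) / 7 = 283/7 = 40.43

40.43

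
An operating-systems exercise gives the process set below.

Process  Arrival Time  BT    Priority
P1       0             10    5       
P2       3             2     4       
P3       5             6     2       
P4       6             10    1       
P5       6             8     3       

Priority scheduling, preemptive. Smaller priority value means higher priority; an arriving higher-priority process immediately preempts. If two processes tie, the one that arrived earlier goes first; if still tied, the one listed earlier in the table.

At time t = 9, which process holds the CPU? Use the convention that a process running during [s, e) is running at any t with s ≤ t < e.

Timeline: | P1 0-3 | P2 3-5 | P3 5-6 | P4 6-16 | P3 16-21 | P5 21-29 | P1 29-36 |
Completion: P1=36  P2=5  P3=21  P4=16  P5=29
Turnaround (C−A): P1=36  P2=2  P3=16  P4=10  P5=23

P4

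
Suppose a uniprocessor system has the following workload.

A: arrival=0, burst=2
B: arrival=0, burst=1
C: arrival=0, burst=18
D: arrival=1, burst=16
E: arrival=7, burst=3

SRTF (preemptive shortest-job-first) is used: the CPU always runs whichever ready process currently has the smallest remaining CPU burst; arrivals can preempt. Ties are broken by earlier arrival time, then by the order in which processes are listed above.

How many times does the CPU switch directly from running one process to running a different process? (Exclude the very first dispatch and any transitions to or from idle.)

Timeline: | B 0-1 | A 1-3 | D 3-7 | E 7-10 | D 10-22 | C 22-40 |
Completion: A=3  B=1  C=40  D=22  E=10
Turnaround (C−A): A=3  B=1  C=40  D=21  E=3

5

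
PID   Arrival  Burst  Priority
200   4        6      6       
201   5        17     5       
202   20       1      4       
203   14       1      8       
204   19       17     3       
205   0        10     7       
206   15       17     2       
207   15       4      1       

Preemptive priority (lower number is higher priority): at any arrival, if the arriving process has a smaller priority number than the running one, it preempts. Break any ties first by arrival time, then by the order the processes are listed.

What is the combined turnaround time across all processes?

Timeline: | 205 0-4 | 200 4-5 | 201 5-15 | 207 15-19 | 206 19-36 | 204 36-53 | 202 53-54 | 201 54-61 | 200 61-66 | 205 66-72 | 203 72-73 |
Completion: 200=66  201=61  202=54  203=73  204=53  205=72  206=36  207=19
Turnaround (C−A): 200=62  201=56  202=34  203=59  204=34  205=72  206=21  207=4
Turnaround = completion − arrival: 200=62, 201=56, 202=34, 203=59, 204=34, 205=72, 206=21, 207=4
Total turnaround = 62 + 56 + 34 + 59 + 34 + 72 + 21 + 4 = 342

342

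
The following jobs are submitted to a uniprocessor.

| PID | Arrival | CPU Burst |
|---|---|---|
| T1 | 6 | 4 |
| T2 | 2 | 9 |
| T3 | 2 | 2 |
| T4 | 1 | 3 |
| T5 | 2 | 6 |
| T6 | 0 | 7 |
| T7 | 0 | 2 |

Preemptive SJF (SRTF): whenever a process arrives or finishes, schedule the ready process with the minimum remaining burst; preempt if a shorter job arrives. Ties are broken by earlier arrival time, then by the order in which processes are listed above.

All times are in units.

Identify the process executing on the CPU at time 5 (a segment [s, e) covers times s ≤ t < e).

T4

Gantt: | T7 0-2 | T3 2-4 | T4 4-7 | T1 7-11 | T5 11-17 | T6 17-24 | T2 24-33 |
Completion: T1=11  T2=33  T3=4  T4=7  T5=17  T6=24  T7=2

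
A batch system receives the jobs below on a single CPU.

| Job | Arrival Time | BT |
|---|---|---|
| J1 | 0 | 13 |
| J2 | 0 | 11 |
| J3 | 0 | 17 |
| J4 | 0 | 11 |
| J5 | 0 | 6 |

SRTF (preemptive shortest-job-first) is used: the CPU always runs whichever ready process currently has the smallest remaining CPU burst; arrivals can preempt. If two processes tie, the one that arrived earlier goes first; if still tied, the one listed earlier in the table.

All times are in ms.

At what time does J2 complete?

Gantt: | J5 0-6 | J2 6-17 | J4 17-28 | J1 28-41 | J3 41-58 |
Completion: J1=41  J2=17  J3=58  J4=28  J5=6
Turnaround (C−A): J1=41  J2=17  J3=58  J4=28  J5=6

17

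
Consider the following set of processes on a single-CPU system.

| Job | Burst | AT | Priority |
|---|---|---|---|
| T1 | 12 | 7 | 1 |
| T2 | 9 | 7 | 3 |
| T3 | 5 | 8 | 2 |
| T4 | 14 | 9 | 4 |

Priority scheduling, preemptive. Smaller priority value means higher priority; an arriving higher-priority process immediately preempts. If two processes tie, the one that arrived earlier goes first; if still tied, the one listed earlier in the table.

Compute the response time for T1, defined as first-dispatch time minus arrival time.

Schedule: | idle 0-7 | T1 7-19 | T3 19-24 | T2 24-33 | T4 33-47 |
Completion: T1=19  T2=33  T3=24  T4=47
Turnaround (C−A): T1=12  T2=26  T3=16  T4=38
Response(T1) = first start − arrival = 7 − 7 = 0

0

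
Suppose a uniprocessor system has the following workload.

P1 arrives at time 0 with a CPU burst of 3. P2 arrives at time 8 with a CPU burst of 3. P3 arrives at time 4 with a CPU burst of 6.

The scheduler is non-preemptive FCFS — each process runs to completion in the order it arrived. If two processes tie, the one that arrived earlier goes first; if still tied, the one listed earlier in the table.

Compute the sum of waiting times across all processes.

2

Gantt: | P1 0-3 | idle 3-4 | P3 4-10 | P2 10-13 |
Completion: P1=3  P2=13  P3=10
Turnaround (C−A): P1=3  P2=5  P3=6
Waiting = turnaround − burst: P1=0, P2=2, P3=0
Total waiting = 0 + 2 + 0 = 2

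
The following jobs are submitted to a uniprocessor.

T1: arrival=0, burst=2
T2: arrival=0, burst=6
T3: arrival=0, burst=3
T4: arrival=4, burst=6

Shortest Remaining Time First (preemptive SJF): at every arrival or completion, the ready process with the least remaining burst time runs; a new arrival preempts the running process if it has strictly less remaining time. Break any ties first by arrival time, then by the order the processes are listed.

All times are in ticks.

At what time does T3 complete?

5

Schedule: | T1 0-2 | T3 2-5 | T2 5-11 | T4 11-17 |
Completion: T1=2  T2=11  T3=5  T4=17
Turnaround (C−A): T1=2  T2=11  T3=5  T4=13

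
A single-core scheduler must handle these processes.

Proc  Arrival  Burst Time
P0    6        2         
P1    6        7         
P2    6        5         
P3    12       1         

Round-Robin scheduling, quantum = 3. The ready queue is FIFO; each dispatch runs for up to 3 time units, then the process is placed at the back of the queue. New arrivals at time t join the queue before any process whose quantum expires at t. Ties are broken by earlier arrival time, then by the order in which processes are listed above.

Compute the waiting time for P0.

Schedule: | idle 0-6 | P0 6-8 | P1 8-11 | P2 11-14 | P1 14-17 | P3 17-18 | P2 18-20 | P1 20-21 |
Completion: P0=8  P1=21  P2=20  P3=18
Waiting(P0) = turnaround − burst = 2 − 2 = 0

0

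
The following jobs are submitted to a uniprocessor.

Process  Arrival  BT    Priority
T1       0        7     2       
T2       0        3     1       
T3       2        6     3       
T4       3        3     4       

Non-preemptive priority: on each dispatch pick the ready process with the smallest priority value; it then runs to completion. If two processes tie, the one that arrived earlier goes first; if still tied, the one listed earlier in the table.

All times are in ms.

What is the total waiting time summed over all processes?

24

Gantt: | T2 0-3 | T1 3-10 | T3 10-16 | T4 16-19 |
Completion: T1=10  T2=3  T3=16  T4=19
Turnaround (C−A): T1=10  T2=3  T3=14  T4=16
Waiting = turnaround − burst: T1=3, T2=0, T3=8, T4=13
Total waiting = 3 + 0 + 8 + 13 = 24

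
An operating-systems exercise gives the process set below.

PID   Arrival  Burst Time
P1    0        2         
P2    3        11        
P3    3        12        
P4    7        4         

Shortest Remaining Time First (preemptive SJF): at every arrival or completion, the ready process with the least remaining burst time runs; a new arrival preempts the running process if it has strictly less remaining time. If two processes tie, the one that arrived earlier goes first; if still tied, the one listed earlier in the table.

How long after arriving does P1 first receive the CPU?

Timeline: | P1 0-2 | idle 2-3 | P2 3-7 | P4 7-11 | P2 11-18 | P3 18-30 |
Completion: P1=2  P2=18  P3=30  P4=11
Turnaround (C−A): P1=2  P2=15  P3=27  P4=4
Response(P1) = first start − arrival = 0 − 0 = 0

0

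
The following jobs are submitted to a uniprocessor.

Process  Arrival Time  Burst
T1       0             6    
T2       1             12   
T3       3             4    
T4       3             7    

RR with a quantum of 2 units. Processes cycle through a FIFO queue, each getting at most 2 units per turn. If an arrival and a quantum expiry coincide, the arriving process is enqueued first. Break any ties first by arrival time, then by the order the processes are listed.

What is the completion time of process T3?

Timeline: | T1 0-2 | T2 2-4 | T1 4-6 | T3 6-8 | T4 8-10 | T2 10-12 | T1 12-14 | T3 14-16 | T4 16-18 | T2 18-20 | T4 20-22 | T2 22-24 | T4 24-25 | T2 25-29 |
Completion: T1=14  T2=29  T3=16  T4=25
Turnaround (C−A): T1=14  T2=28  T3=13  T4=22

16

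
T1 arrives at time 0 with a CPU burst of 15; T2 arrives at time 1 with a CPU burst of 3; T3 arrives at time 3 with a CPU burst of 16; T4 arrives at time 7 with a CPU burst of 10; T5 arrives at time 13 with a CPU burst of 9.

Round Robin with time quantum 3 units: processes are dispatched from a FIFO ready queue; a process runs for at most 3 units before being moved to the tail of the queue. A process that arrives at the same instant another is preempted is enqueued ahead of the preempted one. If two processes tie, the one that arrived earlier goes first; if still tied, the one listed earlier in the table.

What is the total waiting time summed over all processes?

124

Schedule: | T1 0-3 | T2 3-6 | T3 6-9 | T1 9-12 | T4 12-15 | T3 15-18 | T1 18-21 | T5 21-24 | T4 24-27 | T3 27-30 | T1 30-33 | T5 33-36 | T4 36-39 | T3 39-42 | T1 42-45 | T5 45-48 | T4 48-49 | T3 49-53 |
Completion: T1=45  T2=6  T3=53  T4=49  T5=48
Turnaround (C−A): T1=45  T2=5  T3=50  T4=42  T5=35
Waiting = turnaround − burst: T1=30, T2=2, T3=34, T4=32, T5=26
Total waiting = 30 + 2 + 34 + 32 + 26 = 124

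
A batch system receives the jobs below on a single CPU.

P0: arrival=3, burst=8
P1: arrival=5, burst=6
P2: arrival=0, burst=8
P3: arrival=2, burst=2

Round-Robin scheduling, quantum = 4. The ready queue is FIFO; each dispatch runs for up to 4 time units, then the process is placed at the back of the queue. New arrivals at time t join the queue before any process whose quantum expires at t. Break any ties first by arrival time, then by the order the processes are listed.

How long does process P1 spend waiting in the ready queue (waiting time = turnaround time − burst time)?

13

Gantt: | P2 0-4 | P3 4-6 | P0 6-10 | P2 10-14 | P1 14-18 | P0 18-22 | P1 22-24 |
Completion: P0=22  P1=24  P2=14  P3=6
Turnaround (C−A): P0=19  P1=19  P2=14  P3=4
Waiting(P1) = turnaround − burst = 19 − 6 = 13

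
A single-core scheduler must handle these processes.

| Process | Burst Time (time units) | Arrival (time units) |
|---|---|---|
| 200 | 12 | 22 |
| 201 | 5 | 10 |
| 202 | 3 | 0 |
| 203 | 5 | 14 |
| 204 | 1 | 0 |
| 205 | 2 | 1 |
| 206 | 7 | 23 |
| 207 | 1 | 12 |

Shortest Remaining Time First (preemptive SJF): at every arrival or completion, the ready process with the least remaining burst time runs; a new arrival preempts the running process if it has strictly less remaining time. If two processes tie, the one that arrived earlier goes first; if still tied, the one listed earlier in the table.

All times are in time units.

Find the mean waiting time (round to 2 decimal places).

Timeline: | 204 0-1 | 205 1-3 | 202 3-6 | idle 6-10 | 201 10-12 | 207 12-13 | 201 13-16 | 203 16-21 | idle 21-22 | 200 22-23 | 206 23-30 | 200 30-41 |
Completion: 200=41  201=16  202=6  203=21  204=1  205=3  206=30  207=13
Turnaround (C−A): 200=19  201=6  202=6  203=7  204=1  205=2  206=7  207=1
Waiting times: 200=7, 201=1, 202=3, 203=2, 204=0, 205=0, 206=0, 207=0
Average waiting = (7+1+3+2+0+0+0+0) / 8 = 13/8 = 1.63

1.63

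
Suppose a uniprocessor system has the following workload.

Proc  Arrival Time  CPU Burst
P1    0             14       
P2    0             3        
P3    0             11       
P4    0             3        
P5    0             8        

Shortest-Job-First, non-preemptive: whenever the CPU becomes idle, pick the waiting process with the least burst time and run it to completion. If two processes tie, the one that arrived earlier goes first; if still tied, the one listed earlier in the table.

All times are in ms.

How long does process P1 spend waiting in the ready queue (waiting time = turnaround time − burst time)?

Gantt: | P2 0-3 | P4 3-6 | P5 6-14 | P3 14-25 | P1 25-39 |
Completion: P1=39  P2=3  P3=25  P4=6  P5=14
Turnaround (C−A): P1=39  P2=3  P3=25  P4=6  P5=14
Waiting(P1) = turnaround − burst = 39 − 14 = 25

25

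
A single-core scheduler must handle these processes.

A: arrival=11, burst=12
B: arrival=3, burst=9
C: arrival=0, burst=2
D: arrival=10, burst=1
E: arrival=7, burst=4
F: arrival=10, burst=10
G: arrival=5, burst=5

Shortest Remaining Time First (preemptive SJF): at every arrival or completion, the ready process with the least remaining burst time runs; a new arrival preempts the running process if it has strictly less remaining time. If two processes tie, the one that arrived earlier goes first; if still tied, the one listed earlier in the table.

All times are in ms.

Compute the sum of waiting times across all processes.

Timeline: | C 0-2 | idle 2-3 | B 3-5 | G 5-10 | D 10-11 | E 11-15 | B 15-22 | F 22-32 | A 32-44 |
Completion: A=44  B=22  C=2  D=11  E=15  F=32  G=10
Turnaround (C−A): A=33  B=19  C=2  D=1  E=8  F=22  G=5
Waiting = turnaround − burst: A=21, B=10, C=0, D=0, E=4, F=12, G=0
Total waiting = 21 + 10 + 0 + 0 + 4 + 12 + 0 = 47

47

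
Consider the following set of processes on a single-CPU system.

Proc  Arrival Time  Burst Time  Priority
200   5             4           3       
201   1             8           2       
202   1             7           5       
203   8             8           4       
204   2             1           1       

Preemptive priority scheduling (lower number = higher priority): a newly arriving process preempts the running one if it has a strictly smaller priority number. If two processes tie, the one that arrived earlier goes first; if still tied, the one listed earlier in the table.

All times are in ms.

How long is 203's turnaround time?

14

Schedule: | idle 0-1 | 201 1-2 | 204 2-3 | 201 3-10 | 200 10-14 | 203 14-22 | 202 22-29 |
Completion: 200=14  201=10  202=29  203=22  204=3
Turnaround (C−A): 200=9  201=9  202=28  203=14  204=1
Turnaround(203) = completion − arrival = 22 − 8 = 14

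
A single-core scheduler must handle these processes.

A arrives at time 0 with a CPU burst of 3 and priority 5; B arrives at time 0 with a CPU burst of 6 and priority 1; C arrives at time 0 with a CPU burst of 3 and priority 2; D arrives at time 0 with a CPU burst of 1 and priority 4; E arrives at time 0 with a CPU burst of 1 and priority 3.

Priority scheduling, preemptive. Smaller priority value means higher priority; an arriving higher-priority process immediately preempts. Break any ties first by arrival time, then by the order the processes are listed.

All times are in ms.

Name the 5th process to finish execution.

Timeline: | B 0-6 | C 6-9 | E 9-10 | D 10-11 | A 11-14 |
Completion: A=14  B=6  C=9  D=11  E=10
Turnaround (C−A): A=14  B=6  C=9  D=11  E=10
Finish order: B → C → E → D → A

A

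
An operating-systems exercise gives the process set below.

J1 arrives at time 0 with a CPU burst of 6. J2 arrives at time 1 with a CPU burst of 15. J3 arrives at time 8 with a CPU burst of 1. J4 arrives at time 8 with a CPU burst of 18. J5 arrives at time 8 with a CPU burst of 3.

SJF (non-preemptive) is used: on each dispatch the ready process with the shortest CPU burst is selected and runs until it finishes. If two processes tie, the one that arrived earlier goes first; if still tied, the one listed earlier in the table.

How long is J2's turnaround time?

20

Gantt: | J1 0-6 | J2 6-21 | J3 21-22 | J5 22-25 | J4 25-43 |
Completion: J1=6  J2=21  J3=22  J4=43  J5=25
Turnaround(J2) = completion − arrival = 21 − 1 = 20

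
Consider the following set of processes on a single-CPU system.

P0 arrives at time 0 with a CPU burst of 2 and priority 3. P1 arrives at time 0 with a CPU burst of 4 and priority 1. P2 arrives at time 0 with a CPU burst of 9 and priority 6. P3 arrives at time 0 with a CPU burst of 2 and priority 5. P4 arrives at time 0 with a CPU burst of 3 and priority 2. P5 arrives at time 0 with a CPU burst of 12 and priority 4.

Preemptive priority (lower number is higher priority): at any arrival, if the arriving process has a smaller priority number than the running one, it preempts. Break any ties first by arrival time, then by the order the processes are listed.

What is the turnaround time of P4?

Gantt: | P1 0-4 | P4 4-7 | P0 7-9 | P5 9-21 | P3 21-23 | P2 23-32 |
Completion: P0=9  P1=4  P2=32  P3=23  P4=7  P5=21
Turnaround(P4) = completion − arrival = 7 − 0 = 7

7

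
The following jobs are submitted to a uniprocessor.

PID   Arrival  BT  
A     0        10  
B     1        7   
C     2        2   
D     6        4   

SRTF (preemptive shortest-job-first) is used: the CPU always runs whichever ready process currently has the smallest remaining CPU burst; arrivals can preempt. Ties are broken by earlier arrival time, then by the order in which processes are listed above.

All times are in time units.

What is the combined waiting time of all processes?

19

Gantt: | A 0-1 | B 1-2 | C 2-4 | B 4-10 | D 10-14 | A 14-23 |
Completion: A=23  B=10  C=4  D=14
Turnaround (C−A): A=23  B=9  C=2  D=8
Waiting = turnaround − burst: A=13, B=2, C=0, D=4
Total waiting = 13 + 2 + 0 + 4 = 19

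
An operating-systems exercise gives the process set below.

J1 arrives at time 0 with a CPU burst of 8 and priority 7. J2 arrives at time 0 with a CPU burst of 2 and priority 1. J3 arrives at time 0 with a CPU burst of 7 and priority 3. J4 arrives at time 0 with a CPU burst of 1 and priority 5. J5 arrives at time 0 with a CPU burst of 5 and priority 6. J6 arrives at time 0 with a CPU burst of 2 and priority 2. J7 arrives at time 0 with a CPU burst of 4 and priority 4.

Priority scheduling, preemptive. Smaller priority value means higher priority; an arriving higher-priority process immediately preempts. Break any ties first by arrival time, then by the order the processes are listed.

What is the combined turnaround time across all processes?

98

Timeline: | J2 0-2 | J6 2-4 | J3 4-11 | J7 11-15 | J4 15-16 | J5 16-21 | J1 21-29 |
Completion: J1=29  J2=2  J3=11  J4=16  J5=21  J6=4  J7=15
Turnaround = completion − arrival: J1=29, J2=2, J3=11, J4=16, J5=21, J6=4, J7=15
Total turnaround = 29 + 2 + 11 + 16 + 21 + 4 + 15 = 98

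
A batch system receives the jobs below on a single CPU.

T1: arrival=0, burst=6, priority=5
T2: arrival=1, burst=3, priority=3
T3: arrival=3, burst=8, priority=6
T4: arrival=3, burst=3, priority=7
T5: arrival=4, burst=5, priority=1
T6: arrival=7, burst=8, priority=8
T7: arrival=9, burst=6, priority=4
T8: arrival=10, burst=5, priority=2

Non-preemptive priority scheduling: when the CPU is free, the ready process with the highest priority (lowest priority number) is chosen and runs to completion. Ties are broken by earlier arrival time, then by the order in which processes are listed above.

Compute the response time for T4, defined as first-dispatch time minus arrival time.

Schedule: | T1 0-6 | T5 6-11 | T8 11-16 | T2 16-19 | T7 19-25 | T3 25-33 | T4 33-36 | T6 36-44 |
Completion: T1=6  T2=19  T3=33  T4=36  T5=11  T6=44  T7=25  T8=16
Response(T4) = first start − arrival = 33 − 3 = 30

30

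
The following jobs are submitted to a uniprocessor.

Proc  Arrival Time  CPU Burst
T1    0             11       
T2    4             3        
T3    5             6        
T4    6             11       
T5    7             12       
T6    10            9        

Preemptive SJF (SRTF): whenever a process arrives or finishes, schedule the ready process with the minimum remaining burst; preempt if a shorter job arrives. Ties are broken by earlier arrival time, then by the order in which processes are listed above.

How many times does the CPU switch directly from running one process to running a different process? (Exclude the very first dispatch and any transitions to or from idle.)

Schedule: | T1 0-4 | T2 4-7 | T3 7-13 | T1 13-20 | T6 20-29 | T4 29-40 | T5 40-52 |
Completion: T1=20  T2=7  T3=13  T4=40  T5=52  T6=29

6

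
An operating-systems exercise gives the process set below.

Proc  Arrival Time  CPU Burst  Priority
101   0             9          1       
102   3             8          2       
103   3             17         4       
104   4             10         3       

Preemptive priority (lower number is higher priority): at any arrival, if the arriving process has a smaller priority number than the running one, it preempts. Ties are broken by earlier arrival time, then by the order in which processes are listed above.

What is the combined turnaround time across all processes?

Schedule: | 101 0-9 | 102 9-17 | 104 17-27 | 103 27-44 |
Completion: 101=9  102=17  103=44  104=27
Turnaround = completion − arrival: 101=9, 102=14, 103=41, 104=23
Total turnaround = 9 + 14 + 41 + 23 = 87

87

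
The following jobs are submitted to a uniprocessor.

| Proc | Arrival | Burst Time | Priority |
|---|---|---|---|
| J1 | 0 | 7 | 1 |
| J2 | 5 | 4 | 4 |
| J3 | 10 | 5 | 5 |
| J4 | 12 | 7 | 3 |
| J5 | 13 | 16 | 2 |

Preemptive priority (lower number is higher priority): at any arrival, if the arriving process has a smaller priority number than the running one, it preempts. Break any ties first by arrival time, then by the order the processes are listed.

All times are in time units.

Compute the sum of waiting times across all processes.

42

Gantt: | J1 0-7 | J2 7-11 | J3 11-12 | J4 12-13 | J5 13-29 | J4 29-35 | J3 35-39 |
Completion: J1=7  J2=11  J3=39  J4=35  J5=29
Turnaround (C−A): J1=7  J2=6  J3=29  J4=23  J5=16
Waiting = turnaround − burst: J1=0, J2=2, J3=24, J4=16, J5=0
Total waiting = 0 + 2 + 24 + 16 + 0 = 42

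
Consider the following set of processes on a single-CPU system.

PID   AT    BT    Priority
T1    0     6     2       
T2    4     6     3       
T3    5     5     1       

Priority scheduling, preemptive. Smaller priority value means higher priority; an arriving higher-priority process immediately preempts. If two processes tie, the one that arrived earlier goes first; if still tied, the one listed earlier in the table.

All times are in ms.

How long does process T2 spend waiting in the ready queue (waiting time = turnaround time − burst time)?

7

Schedule: | T1 0-5 | T3 5-10 | T1 10-11 | T2 11-17 |
Completion: T1=11  T2=17  T3=10
Turnaround (C−A): T1=11  T2=13  T3=5
Waiting(T2) = turnaround − burst = 13 − 6 = 7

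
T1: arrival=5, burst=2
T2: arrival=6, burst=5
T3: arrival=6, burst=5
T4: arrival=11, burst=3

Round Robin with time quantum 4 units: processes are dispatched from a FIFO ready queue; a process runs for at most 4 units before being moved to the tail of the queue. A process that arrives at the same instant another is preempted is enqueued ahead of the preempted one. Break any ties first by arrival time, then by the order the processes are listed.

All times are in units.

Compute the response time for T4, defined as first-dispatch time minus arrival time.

Gantt: | idle 0-5 | T1 5-7 | T2 7-11 | T3 11-15 | T4 15-18 | T2 18-19 | T3 19-20 |
Completion: T1=7  T2=19  T3=20  T4=18
Response(T4) = first start − arrival = 15 − 11 = 4

4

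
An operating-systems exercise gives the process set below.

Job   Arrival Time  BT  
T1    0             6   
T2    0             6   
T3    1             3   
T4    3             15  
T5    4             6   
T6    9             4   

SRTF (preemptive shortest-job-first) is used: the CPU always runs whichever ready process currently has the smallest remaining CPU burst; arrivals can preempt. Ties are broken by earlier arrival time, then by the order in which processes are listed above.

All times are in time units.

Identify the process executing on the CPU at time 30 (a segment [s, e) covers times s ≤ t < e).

T4

Schedule: | T1 0-1 | T3 1-4 | T1 4-9 | T6 9-13 | T2 13-19 | T5 19-25 | T4 25-40 |
Completion: T1=9  T2=19  T3=4  T4=40  T5=25  T6=13
Turnaround (C−A): T1=9  T2=19  T3=3  T4=37  T5=21  T6=4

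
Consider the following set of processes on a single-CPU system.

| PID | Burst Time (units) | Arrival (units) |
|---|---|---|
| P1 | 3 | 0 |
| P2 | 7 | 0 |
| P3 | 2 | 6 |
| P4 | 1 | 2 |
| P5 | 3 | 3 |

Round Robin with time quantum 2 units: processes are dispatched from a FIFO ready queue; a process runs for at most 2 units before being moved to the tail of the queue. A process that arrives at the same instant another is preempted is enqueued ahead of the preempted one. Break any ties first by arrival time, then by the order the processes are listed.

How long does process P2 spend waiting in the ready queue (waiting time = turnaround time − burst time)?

Schedule: | P1 0-2 | P2 2-4 | P4 4-5 | P1 5-6 | P5 6-8 | P2 8-10 | P3 10-12 | P5 12-13 | P2 13-16 |
Completion: P1=6  P2=16  P3=12  P4=5  P5=13
Turnaround (C−A): P1=6  P2=16  P3=6  P4=3  P5=10
Waiting(P2) = turnaround − burst = 16 − 7 = 9

9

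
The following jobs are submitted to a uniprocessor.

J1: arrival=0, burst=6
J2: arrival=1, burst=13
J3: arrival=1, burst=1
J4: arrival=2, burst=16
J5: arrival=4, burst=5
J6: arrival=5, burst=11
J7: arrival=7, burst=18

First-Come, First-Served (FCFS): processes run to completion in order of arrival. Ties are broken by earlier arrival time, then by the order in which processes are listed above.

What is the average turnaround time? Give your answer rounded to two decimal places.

32.00

Schedule: | J1 0-6 | J2 6-19 | J3 19-20 | J4 20-36 | J5 36-41 | J6 41-52 | J7 52-70 |
Completion: J1=6  J2=19  J3=20  J4=36  J5=41  J6=52  J7=70
Turnaround (C−A): J1=6  J2=18  J3=19  J4=34  J5=37  J6=47  J7=63
Turnaround times: J1=6, J2=18, J3=19, J4=34, J5=37, J6=47, J7=63
Average turnaround = (6+18+19+34+37+47+63) / 7 = 224/7 = 32.00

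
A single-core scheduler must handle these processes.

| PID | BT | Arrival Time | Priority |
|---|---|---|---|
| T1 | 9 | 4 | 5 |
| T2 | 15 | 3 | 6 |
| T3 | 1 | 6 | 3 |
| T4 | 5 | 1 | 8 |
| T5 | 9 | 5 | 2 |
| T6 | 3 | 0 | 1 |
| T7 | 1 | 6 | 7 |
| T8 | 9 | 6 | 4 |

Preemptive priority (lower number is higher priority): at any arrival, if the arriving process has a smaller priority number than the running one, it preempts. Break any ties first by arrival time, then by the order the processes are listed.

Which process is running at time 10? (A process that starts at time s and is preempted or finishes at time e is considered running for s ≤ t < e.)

Timeline: | T6 0-3 | T2 3-4 | T1 4-5 | T5 5-14 | T3 14-15 | T8 15-24 | T1 24-32 | T2 32-46 | T7 46-47 | T4 47-52 |
Completion: T1=32  T2=46  T3=15  T4=52  T5=14  T6=3  T7=47  T8=24

T5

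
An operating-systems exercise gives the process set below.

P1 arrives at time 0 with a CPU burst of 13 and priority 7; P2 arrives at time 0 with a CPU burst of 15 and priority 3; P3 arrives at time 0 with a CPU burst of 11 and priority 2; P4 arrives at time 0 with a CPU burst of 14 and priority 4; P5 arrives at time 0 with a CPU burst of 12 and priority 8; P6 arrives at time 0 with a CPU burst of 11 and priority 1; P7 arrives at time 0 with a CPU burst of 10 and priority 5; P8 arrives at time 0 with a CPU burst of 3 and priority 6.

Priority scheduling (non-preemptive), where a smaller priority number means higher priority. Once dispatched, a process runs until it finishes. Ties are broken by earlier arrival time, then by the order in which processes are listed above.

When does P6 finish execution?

Gantt: | P6 0-11 | P3 11-22 | P2 22-37 | P4 37-51 | P7 51-61 | P8 61-64 | P1 64-77 | P5 77-89 |
Completion: P1=77  P2=37  P3=22  P4=51  P5=89  P6=11  P7=61  P8=64

11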